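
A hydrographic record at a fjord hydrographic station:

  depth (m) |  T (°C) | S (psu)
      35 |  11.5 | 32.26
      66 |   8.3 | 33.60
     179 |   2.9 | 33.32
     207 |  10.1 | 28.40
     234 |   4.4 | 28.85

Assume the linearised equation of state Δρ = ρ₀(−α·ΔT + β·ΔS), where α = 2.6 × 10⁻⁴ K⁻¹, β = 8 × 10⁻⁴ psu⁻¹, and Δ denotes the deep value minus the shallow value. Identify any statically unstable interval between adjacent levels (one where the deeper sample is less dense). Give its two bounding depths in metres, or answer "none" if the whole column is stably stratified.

Evaluate Δρ/ρ₀ = −αΔT + βΔS across each adjacent pair:
  35–66 m: −αΔT+βΔS = −(2.6 × 10⁻⁴)(-3.2)+(8 × 10⁻⁴)(+1.34) = 1.9 × 10⁻³ → stable
  66–179 m: −αΔT+βΔS = −(2.6 × 10⁻⁴)(-5.4)+(8 × 10⁻⁴)(-0.28) = 1.2 × 10⁻³ → stable
  179–207 m: −αΔT+βΔS = −(2.6 × 10⁻⁴)(+7.2)+(8 × 10⁻⁴)(-4.92) = -5.8 × 10⁻³ → UNSTABLE
  207–234 m: −αΔT+βΔS = −(2.6 × 10⁻⁴)(-5.7)+(8 × 10⁻⁴)(+0.45) = 1.8 × 10⁻³ → stable
The 179–207 m interval has Δρ < 0: lighter water underlies denser water.

179–207 m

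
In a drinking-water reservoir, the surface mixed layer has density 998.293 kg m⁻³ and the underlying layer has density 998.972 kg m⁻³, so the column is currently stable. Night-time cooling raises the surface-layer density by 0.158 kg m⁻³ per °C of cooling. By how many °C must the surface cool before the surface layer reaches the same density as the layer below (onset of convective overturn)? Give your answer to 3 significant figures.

Density deficit of the surface layer: 998.972 − 998.293 = 0.679 kg m⁻³.
Required change = 0.679 / 0.158 = 4.30 °C.

4.30 °C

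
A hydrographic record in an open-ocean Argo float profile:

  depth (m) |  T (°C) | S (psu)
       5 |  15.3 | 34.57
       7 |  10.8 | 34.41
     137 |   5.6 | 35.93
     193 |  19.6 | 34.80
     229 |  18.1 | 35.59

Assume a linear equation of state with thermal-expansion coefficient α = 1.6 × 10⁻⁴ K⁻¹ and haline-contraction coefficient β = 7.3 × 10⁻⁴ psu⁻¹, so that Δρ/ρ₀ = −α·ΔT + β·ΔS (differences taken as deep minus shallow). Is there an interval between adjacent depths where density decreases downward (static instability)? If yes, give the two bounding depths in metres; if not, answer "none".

Evaluate Δρ/ρ₀ = −αΔT + βΔS across each adjacent pair:
  5–7 m: −αΔT+βΔS = −(1.6 × 10⁻⁴)(-4.5)+(7.3 × 10⁻⁴)(-0.16) = 6.0 × 10⁻⁴ → stable
  7–137 m: −αΔT+βΔS = −(1.6 × 10⁻⁴)(-5.2)+(7.3 × 10⁻⁴)(+1.52) = 1.9 × 10⁻³ → stable
  137–193 m: −αΔT+βΔS = −(1.6 × 10⁻⁴)(+14.0)+(7.3 × 10⁻⁴)(-1.13) = -3.1 × 10⁻³ → UNSTABLE
  193–229 m: −αΔT+βΔS = −(1.6 × 10⁻⁴)(-1.5)+(7.3 × 10⁻⁴)(+0.79) = 8.2 × 10⁻⁴ → stable
The 137–193 m interval has Δρ < 0: lighter water underlies denser water.

137–193 m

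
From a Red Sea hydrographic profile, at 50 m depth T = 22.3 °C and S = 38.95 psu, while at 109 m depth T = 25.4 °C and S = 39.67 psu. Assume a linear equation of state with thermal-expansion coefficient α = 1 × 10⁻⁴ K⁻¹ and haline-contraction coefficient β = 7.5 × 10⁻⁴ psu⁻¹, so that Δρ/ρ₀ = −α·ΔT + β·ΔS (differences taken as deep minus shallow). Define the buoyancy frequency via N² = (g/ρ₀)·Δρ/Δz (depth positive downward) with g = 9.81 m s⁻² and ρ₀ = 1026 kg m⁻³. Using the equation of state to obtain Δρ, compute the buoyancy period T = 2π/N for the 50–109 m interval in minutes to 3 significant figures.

16.9 min

ΔT = +3.1 K, ΔS = +0.72 psu (deep − shallow).
Δρ/ρ₀ = −αΔT + βΔS = -3.10 × 10⁻⁴ + 5.40 × 10⁻⁴ = 2.30 × 10⁻⁴, so Δρ ≈ 0.2360 kg m⁻³.
N² = (g/ρ₀)·Δρ/Δz = g·(Δρ/ρ₀)/Δz = 9.81 × 2.30 × 10⁻⁴ / 59 = 3.8242 × 10⁻⁵ s⁻².
N = √(3.8242 × 10⁻⁵) = 6.1840 × 10⁻³ rad s⁻¹ → T = 2π/N = 1.0160 × 10³ s = 16.933 min ≈ 16.9 min.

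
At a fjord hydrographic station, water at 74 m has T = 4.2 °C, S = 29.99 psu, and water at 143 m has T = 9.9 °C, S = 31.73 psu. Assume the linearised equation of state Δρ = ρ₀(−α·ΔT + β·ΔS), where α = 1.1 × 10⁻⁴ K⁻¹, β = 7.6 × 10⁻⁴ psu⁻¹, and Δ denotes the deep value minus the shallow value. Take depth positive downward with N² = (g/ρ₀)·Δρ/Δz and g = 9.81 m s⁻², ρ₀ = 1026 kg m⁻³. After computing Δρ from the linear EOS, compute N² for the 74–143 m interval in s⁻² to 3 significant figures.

9.89 × 10⁻⁵ s⁻²

ΔT = +5.7 K, ΔS = +1.74 psu (deep − shallow).
Δρ/ρ₀ = −αΔT + βΔS = -6.27 × 10⁻⁴ + 1.3224 × 10⁻³ = 6.954 × 10⁻⁴, so Δρ ≈ 0.7135 kg m⁻³.
N² = (g/ρ₀)·Δρ/Δz = g·(Δρ/ρ₀)/Δz = 9.81 × 6.954 × 10⁻⁴ / 69 = 9.8868 × 10⁻⁵ s⁻² ≈ 9.89 × 10⁻⁵ s⁻².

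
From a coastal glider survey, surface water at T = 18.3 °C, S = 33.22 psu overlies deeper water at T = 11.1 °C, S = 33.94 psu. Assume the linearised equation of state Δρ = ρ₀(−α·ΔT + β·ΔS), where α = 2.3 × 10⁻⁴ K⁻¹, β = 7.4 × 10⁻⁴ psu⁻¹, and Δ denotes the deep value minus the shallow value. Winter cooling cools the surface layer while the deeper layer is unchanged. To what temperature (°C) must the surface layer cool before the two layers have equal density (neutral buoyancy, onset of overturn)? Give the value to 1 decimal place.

8.8 °C

Neutral buoyancy requires Δρ = 0, i.e. −α(T_deep − T_surf′) + β(S_deep − S_surf) = 0.
T_surf′ = T_deep − (β/α)·ΔS = 11.1 − (7.4 × 10⁻⁴/2.3 × 10⁻⁴)·(+0.72) = 8.783 °C.
Cooling required: 18.3 − (8.783) = 9.517 °C.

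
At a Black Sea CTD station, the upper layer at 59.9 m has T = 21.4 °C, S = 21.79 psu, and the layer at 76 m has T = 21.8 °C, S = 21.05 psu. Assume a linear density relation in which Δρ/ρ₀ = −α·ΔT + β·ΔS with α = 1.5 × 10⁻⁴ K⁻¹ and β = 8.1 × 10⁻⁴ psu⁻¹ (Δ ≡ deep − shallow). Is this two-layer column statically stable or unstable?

ΔT = 21.8 − 21.4 = +0.4 K and ΔS = 21.05 − 21.79 = -0.74 psu (deep − shallow).
−αΔT = -6.00 × 10⁻⁵; βΔS = -5.994 × 10⁻⁴; sum Δρ/ρ₀ = -6.594 × 10⁻⁴.
Δρ/ρ₀ < 0, so Δρ < 0: deeper water is lighter → statically unstable; the column would overturn.

unstable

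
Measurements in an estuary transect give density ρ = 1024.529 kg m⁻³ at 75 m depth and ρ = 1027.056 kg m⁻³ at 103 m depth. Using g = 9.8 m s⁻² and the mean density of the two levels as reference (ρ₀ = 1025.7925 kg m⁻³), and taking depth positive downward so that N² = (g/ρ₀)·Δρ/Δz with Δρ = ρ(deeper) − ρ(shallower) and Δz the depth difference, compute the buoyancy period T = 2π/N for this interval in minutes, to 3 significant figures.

Δρ = 1027.056 − 1024.529 = 2.527 kg m⁻³ over Δz = 103 − 75 = 28 m.
N² = (9.8/1025.7925) × (2.527/28) = 8.6221 × 10⁻⁴ s⁻².
N = √(8.6221 × 10⁻⁴) = 0.029363 rad s⁻¹, so T = 2π/N = 213.98 s = 3.5663 min ≈ 3.57 min.

3.57 min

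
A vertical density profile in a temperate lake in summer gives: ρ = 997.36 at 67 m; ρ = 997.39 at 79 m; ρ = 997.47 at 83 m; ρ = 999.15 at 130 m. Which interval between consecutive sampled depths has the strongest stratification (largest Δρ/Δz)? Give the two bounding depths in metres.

83–130 m

Compute the density gradient over each adjacent pair:
  67–79 m: Δρ/Δz = 0.03/12 = 2.5 × 10⁻³ kg m⁻⁴
  79–83 m: Δρ/Δz = 0.08/4 = 0.020 kg m⁻⁴
  83–130 m: Δρ/Δz = 1.68/47 = 0.036 kg m⁻⁴
The largest gradient is in the 83–130 m interval — the pycnocline.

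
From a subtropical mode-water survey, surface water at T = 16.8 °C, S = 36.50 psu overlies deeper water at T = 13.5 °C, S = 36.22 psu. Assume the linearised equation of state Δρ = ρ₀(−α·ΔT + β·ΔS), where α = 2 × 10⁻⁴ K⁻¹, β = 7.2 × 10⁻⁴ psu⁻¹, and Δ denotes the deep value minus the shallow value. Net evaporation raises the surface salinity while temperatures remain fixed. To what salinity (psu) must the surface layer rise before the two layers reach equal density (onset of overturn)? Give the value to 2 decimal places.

Neutral buoyancy requires −α(T_deep − T_surf) + β(S_deep − S_surf′) = 0.
S_surf′ = S_deep − (α/β)·ΔT = 36.22 − (2 × 10⁻⁴/7.2 × 10⁻⁴)·(-3.3) = 37.1367 psu.
Increase required: 37.1367 − 36.50 = 0.6367 psu.

37.14 psu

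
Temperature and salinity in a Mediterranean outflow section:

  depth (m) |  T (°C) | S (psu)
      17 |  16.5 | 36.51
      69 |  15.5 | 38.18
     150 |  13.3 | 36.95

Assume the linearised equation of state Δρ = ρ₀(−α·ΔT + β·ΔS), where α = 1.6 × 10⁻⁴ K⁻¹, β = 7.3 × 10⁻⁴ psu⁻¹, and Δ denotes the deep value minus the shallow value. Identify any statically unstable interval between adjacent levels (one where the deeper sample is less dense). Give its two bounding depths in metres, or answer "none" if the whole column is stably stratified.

Evaluate Δρ/ρ₀ = −αΔT + βΔS across each adjacent pair:
  17–69 m: −αΔT+βΔS = −(1.6 × 10⁻⁴)(-1.0)+(7.3 × 10⁻⁴)(+1.67) = 1.4 × 10⁻³ → stable
  69–150 m: −αΔT+βΔS = −(1.6 × 10⁻⁴)(-2.2)+(7.3 × 10⁻⁴)(-1.23) = -5.5 × 10⁻⁴ → UNSTABLE
The 69–150 m interval has Δρ < 0: lighter water underlies denser water.

69–150 m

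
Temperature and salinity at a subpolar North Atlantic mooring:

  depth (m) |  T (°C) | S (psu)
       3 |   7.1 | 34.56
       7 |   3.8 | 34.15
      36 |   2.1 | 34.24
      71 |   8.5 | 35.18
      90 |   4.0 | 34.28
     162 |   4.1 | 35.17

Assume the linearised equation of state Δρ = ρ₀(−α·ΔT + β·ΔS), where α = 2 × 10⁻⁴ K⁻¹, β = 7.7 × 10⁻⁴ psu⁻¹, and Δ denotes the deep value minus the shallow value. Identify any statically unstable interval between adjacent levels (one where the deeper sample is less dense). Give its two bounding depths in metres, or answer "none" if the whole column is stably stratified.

Evaluate Δρ/ρ₀ = −αΔT + βΔS across each adjacent pair:
  3–7 m: −αΔT+βΔS = −(2 × 10⁻⁴)(-3.3)+(7.7 × 10⁻⁴)(-0.41) = 3.4 × 10⁻⁴ → stable
  7–36 m: −αΔT+βΔS = −(2 × 10⁻⁴)(-1.7)+(7.7 × 10⁻⁴)(+0.09) = 4.1 × 10⁻⁴ → stable
  36–71 m: −αΔT+βΔS = −(2 × 10⁻⁴)(+6.4)+(7.7 × 10⁻⁴)(+0.94) = -5.6 × 10⁻⁴ → UNSTABLE
  71–90 m: −αΔT+βΔS = −(2 × 10⁻⁴)(-4.5)+(7.7 × 10⁻⁴)(-0.90) = 2.1 × 10⁻⁴ → stable
  90–162 m: −αΔT+βΔS = −(2 × 10⁻⁴)(+0.1)+(7.7 × 10⁻⁴)(+0.89) = 6.7 × 10⁻⁴ → stable
The 36–71 m interval has Δρ < 0: lighter water underlies denser water.

36–71 m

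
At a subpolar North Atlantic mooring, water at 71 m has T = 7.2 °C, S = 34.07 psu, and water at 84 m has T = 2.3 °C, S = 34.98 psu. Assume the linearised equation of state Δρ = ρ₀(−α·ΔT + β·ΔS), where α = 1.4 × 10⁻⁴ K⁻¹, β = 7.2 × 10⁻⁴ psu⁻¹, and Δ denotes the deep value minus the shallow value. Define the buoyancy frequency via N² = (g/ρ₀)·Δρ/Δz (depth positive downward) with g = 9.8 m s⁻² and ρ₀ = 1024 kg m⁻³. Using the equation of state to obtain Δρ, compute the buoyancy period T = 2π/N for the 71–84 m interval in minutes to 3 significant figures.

ΔT = -4.9 K, ΔS = +0.91 psu (deep − shallow).
Δρ/ρ₀ = −αΔT + βΔS = 6.86 × 10⁻⁴ + 6.552 × 10⁻⁴ = 1.3412 × 10⁻³, so Δρ ≈ 1.373 kg m⁻³.
N² = (g/ρ₀)·Δρ/Δz = g·(Δρ/ρ₀)/Δz = 9.8 × 1.3412 × 10⁻³ / 13 = 1.0111 × 10⁻³ s⁻².
N = √(1.0111 × 10⁻³) = 0.031798 rad s⁻¹ → T = 2π/N = 197.60 s = 3.2933 min ≈ 3.29 min.

3.29 min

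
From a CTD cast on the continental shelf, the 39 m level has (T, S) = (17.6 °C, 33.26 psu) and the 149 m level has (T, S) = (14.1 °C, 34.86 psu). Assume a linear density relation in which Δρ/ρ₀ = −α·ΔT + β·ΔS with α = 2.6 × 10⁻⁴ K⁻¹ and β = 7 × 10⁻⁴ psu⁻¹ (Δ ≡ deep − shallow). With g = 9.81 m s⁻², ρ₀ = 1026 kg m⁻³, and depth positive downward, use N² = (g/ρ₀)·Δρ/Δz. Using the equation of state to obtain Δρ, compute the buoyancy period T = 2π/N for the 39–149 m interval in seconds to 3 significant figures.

ΔT = -3.5 K, ΔS = +1.60 psu (deep − shallow).
Δρ/ρ₀ = −αΔT + βΔS = 9.10 × 10⁻⁴ + 1.12 × 10⁻³ = 2.03 × 10⁻³, so Δρ ≈ 2.083 kg m⁻³.
N² = (g/ρ₀)·Δρ/Δz = g·(Δρ/ρ₀)/Δz = 9.81 × 2.03 × 10⁻³ / 110 = 1.8104 × 10⁻⁴ s⁻².
N = √(1.8104 × 10⁻⁴) = 0.013455 rad s⁻¹ → T = 2π/N = 466.98 s ≈ 467 s.

467 s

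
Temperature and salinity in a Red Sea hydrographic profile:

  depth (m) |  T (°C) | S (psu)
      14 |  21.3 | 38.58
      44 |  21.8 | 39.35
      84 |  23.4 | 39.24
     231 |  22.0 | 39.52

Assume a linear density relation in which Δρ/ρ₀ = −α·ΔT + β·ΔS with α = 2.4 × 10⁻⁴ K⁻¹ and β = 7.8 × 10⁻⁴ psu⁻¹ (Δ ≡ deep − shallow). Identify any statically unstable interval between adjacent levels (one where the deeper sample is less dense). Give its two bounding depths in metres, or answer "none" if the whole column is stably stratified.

Evaluate Δρ/ρ₀ = −αΔT + βΔS across each adjacent pair:
  14–44 m: −αΔT+βΔS = −(2.4 × 10⁻⁴)(+0.5)+(7.8 × 10⁻⁴)(+0.77) = 4.8 × 10⁻⁴ → stable
  44–84 m: −αΔT+βΔS = −(2.4 × 10⁻⁴)(+1.6)+(7.8 × 10⁻⁴)(-0.11) = -4.7 × 10⁻⁴ → UNSTABLE
  84–231 m: −αΔT+βΔS = −(2.4 × 10⁻⁴)(-1.4)+(7.8 × 10⁻⁴)(+0.28) = 5.5 × 10⁻⁴ → stable
The 44–84 m interval has Δρ < 0: lighter water underlies denser water.

44–84 m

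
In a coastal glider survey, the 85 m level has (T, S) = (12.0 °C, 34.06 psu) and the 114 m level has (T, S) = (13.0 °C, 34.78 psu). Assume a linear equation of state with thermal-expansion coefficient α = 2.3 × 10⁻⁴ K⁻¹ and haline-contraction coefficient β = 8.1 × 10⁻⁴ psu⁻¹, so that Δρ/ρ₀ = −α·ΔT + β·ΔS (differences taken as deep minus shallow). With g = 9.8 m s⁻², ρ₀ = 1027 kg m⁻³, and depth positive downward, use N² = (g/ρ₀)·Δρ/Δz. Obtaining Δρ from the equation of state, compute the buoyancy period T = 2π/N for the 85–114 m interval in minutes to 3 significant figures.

ΔT = +1.0 K, ΔS = +0.72 psu (deep − shallow).
Δρ/ρ₀ = −αΔT + βΔS = -2.30 × 10⁻⁴ + 5.832 × 10⁻⁴ = 3.532 × 10⁻⁴, so Δρ ≈ 0.3627 kg m⁻³.
N² = (g/ρ₀)·Δρ/Δz = g·(Δρ/ρ₀)/Δz = 9.8 × 3.532 × 10⁻⁴ / 29 = 1.1936 × 10⁻⁴ s⁻².
N = √(1.1936 × 10⁻⁴) = 0.010925 rad s⁻¹ → T = 2π/N = 575.12 s = 9.5853 min ≈ 9.59 min.

9.59 min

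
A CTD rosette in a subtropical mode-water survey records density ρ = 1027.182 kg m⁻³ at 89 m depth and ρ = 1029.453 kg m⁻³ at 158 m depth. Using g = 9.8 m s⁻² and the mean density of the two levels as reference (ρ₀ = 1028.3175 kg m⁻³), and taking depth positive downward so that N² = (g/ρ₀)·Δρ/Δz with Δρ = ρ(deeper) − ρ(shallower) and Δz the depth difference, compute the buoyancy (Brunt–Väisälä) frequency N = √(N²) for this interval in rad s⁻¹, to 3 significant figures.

Δρ = 1029.453 − 1027.182 = 2.271 kg m⁻³ over Δz = 158 − 89 = 69 m.
N² = (9.8/1028.3175) × (2.271/69) = 3.1367 × 10⁻⁴ s⁻².
N = √(3.1367 × 10⁻⁴) = 0.017711 rad s⁻¹ ≈ 0.0177 rad s⁻¹.

0.0177 rad s⁻¹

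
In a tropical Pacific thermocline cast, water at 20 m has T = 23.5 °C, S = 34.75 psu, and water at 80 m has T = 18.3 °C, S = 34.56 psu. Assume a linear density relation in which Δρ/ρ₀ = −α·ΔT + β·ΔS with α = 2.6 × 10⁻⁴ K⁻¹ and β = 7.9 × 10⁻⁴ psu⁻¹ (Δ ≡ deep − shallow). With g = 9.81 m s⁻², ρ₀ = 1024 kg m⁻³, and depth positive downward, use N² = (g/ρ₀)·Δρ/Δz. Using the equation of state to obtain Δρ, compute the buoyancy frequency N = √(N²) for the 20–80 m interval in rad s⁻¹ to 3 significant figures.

0.0140 rad s⁻¹

ΔT = -5.2 K, ΔS = -0.19 psu (deep − shallow).
Δρ/ρ₀ = −αΔT + βΔS = 1.352 × 10⁻³ − 1.501 × 10⁻⁴ = 1.2019 × 10⁻³, so Δρ ≈ 1.231 kg m⁻³.
N² = (g/ρ₀)·Δρ/Δz = g·(Δρ/ρ₀)/Δz = 9.81 × 1.2019 × 10⁻³ / 60 = 1.9651 × 10⁻⁴ s⁻².
N = √(1.9651 × 10⁻⁴) = 0.014018 rad s⁻¹ ≈ 0.0140 rad s⁻¹.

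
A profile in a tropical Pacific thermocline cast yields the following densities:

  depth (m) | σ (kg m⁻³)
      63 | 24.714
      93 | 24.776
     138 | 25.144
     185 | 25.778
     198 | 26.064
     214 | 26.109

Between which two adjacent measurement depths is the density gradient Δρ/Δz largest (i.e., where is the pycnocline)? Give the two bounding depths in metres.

Compute the density gradient over each adjacent pair:
  63–93 m: Δρ/Δz = 0.062/30 = 2.1 × 10⁻³ kg m⁻⁴
  93–138 m: Δρ/Δz = 0.368/45 = 8.2 × 10⁻³ kg m⁻⁴
  138–185 m: Δρ/Δz = 0.634/47 = 0.013 kg m⁻⁴
  185–198 m: Δρ/Δz = 0.286/13 = 0.022 kg m⁻⁴
  198–214 m: Δρ/Δz = 0.045/16 = 2.8 × 10⁻³ kg m⁻⁴
The largest gradient is in the 185–198 m interval — the pycnocline.

185–198 m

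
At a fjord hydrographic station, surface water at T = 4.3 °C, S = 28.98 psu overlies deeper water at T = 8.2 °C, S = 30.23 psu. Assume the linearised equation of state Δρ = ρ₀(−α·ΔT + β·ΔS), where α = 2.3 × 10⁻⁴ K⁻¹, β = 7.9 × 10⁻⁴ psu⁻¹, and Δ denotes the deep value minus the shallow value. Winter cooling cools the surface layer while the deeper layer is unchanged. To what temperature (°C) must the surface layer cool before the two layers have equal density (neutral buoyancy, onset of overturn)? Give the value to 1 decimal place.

3.9 °C

Neutral buoyancy requires Δρ = 0, i.e. −α(T_deep − T_surf′) + β(S_deep − S_surf) = 0.
T_surf′ = T_deep − (β/α)·ΔS = 8.2 − (7.9 × 10⁻⁴/2.3 × 10⁻⁴)·(+1.25) = 3.907 °C.
Cooling required: 4.3 − (3.907) = 0.393 °C.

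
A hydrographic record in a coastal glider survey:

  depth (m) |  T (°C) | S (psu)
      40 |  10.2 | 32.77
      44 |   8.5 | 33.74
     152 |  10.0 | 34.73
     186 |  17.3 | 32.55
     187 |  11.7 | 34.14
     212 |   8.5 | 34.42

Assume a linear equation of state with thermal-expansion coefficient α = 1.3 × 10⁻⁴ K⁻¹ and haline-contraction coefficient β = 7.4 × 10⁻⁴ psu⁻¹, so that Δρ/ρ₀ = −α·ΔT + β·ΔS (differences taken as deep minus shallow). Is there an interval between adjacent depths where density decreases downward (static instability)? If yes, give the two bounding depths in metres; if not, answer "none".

152–186 m

Evaluate Δρ/ρ₀ = −αΔT + βΔS across each adjacent pair:
  40–44 m: −αΔT+βΔS = −(1.3 × 10⁻⁴)(-1.7)+(7.4 × 10⁻⁴)(+0.97) = 9.4 × 10⁻⁴ → stable
  44–152 m: −αΔT+βΔS = −(1.3 × 10⁻⁴)(+1.5)+(7.4 × 10⁻⁴)(+0.99) = 5.4 × 10⁻⁴ → stable
  152–186 m: −αΔT+βΔS = −(1.3 × 10⁻⁴)(+7.3)+(7.4 × 10⁻⁴)(-2.18) = -2.6 × 10⁻³ → UNSTABLE
  186–187 m: −αΔT+βΔS = −(1.3 × 10⁻⁴)(-5.6)+(7.4 × 10⁻⁴)(+1.59) = 1.9 × 10⁻³ → stable
  187–212 m: −αΔT+βΔS = −(1.3 × 10⁻⁴)(-3.2)+(7.4 × 10⁻⁴)(+0.28) = 6.2 × 10⁻⁴ → stable
The 152–186 m interval has Δρ < 0: lighter water underlies denser water.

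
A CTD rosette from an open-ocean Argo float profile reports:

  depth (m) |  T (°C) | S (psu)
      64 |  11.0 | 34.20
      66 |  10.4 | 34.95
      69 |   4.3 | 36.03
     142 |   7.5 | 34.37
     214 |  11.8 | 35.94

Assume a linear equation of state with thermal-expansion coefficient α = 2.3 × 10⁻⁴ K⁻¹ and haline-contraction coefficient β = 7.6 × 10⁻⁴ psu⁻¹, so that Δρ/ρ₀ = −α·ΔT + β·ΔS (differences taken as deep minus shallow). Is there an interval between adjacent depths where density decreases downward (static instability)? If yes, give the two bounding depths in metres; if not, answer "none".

69–142 m

Evaluate Δρ/ρ₀ = −αΔT + βΔS across each adjacent pair:
  64–66 m: −αΔT+βΔS = −(2.3 × 10⁻⁴)(-0.6)+(7.6 × 10⁻⁴)(+0.75) = 7.1 × 10⁻⁴ → stable
  66–69 m: −αΔT+βΔS = −(2.3 × 10⁻⁴)(-6.1)+(7.6 × 10⁻⁴)(+1.08) = 2.2 × 10⁻³ → stable
  69–142 m: −αΔT+βΔS = −(2.3 × 10⁻⁴)(+3.2)+(7.6 × 10⁻⁴)(-1.66) = -2.0 × 10⁻³ → UNSTABLE
  142–214 m: −αΔT+βΔS = −(2.3 × 10⁻⁴)(+4.3)+(7.6 × 10⁻⁴)(+1.57) = 2.0 × 10⁻⁴ → stable
The 69–142 m interval has Δρ < 0: lighter water underlies denser water.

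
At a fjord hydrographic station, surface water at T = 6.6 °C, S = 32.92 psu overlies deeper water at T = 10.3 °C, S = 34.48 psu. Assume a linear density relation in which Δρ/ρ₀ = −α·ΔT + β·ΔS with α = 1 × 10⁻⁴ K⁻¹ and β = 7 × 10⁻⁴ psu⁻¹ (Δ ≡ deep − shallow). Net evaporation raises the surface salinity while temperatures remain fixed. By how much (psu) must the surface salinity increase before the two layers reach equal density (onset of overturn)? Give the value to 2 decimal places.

1.03 psu

Neutral buoyancy requires −α(T_deep − T_surf) + β(S_deep − S_surf′) = 0.
S_surf′ = S_deep − (α/β)·ΔT = 34.48 − (1 × 10⁻⁴/7 × 10⁻⁴)·(+3.7) = 33.9514 psu.
Increase required: 33.9514 − 32.92 = 1.0314 psu.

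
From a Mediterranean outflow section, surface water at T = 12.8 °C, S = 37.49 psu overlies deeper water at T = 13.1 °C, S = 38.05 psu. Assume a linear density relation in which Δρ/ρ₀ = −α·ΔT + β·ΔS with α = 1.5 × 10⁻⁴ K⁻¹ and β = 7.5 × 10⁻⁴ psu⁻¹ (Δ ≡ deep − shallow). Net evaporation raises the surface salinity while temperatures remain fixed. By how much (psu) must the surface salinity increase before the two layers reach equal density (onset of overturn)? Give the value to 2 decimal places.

Neutral buoyancy requires −α(T_deep − T_surf) + β(S_deep − S_surf′) = 0.
S_surf′ = S_deep − (α/β)·ΔT = 38.05 − (1.5 × 10⁻⁴/7.5 × 10⁻⁴)·(+0.3) = 37.9900 psu.
Increase required: 37.9900 − 37.49 = 0.5000 psu.

0.50 psu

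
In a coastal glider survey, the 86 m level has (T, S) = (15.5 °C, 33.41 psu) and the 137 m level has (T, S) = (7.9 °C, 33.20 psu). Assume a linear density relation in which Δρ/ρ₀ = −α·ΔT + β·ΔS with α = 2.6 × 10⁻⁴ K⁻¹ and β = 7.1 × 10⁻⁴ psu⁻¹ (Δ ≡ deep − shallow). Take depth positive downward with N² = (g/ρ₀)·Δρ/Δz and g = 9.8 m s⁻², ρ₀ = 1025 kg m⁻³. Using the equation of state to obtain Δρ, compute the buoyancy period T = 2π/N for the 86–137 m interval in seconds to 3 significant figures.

ΔT = -7.6 K, ΔS = -0.21 psu (deep − shallow).
Δρ/ρ₀ = −αΔT + βΔS = 1.976 × 10⁻³ − 1.491 × 10⁻⁴ = 1.8269 × 10⁻³, so Δρ ≈ 1.873 kg m⁻³.
N² = (g/ρ₀)·Δρ/Δz = g·(Δρ/ρ₀)/Δz = 9.8 × 1.8269 × 10⁻³ / 51 = 3.5105 × 10⁻⁴ s⁻².
N = √(3.5105 × 10⁻⁴) = 0.018736 rad s⁻¹ → T = 2π/N = 335.35 s ≈ 335 s.

335 s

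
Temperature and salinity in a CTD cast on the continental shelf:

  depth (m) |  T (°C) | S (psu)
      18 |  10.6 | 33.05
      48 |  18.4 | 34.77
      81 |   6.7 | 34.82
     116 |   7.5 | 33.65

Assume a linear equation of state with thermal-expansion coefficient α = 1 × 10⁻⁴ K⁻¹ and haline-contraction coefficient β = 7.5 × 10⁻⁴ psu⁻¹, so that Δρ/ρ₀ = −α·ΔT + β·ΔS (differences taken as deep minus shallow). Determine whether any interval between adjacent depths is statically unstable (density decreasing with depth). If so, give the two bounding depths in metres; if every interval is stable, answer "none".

81–116 m

Evaluate Δρ/ρ₀ = −αΔT + βΔS across each adjacent pair:
  18–48 m: −αΔT+βΔS = −(1 × 10⁻⁴)(+7.8)+(7.5 × 10⁻⁴)(+1.72) = 5.1 × 10⁻⁴ → stable
  48–81 m: −αΔT+βΔS = −(1 × 10⁻⁴)(-11.7)+(7.5 × 10⁻⁴)(+0.05) = 1.2 × 10⁻³ → stable
  81–116 m: −αΔT+βΔS = −(1 × 10⁻⁴)(+0.8)+(7.5 × 10⁻⁴)(-1.17) = -9.6 × 10⁻⁴ → UNSTABLE
The 81–116 m interval has Δρ < 0: lighter water underlies denser water.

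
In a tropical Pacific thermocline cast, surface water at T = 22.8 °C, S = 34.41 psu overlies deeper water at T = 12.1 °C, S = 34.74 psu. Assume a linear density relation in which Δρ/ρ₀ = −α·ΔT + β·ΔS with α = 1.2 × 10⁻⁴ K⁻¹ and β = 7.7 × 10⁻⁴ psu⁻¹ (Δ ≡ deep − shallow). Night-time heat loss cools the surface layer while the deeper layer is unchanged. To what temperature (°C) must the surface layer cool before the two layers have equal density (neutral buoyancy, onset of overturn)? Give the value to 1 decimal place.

10.0 °C

Neutral buoyancy requires Δρ = 0, i.e. −α(T_deep − T_surf′) + β(S_deep − S_surf) = 0.
T_surf′ = T_deep − (β/α)·ΔS = 12.1 − (7.7 × 10⁻⁴/1.2 × 10⁻⁴)·(+0.33) = 9.982 °C.
Cooling required: 22.8 − (9.982) = 12.818 °C.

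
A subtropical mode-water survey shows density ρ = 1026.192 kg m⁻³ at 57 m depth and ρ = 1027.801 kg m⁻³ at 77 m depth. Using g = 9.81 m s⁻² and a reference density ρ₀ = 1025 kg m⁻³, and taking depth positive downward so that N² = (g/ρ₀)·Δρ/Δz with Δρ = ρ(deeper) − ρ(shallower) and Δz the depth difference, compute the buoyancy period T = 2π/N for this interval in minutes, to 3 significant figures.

3.77 min

Δρ = 1027.801 − 1026.192 = 1.609 kg m⁻³ over Δz = 77 − 57 = 20 m.
N² = (9.81/1025) × (1.609/20) = 7.6997 × 10⁻⁴ s⁻².
N = √(7.6997 × 10⁻⁴) = 0.027748 rad s⁻¹, so T = 2π/N = 226.44 s = 3.7740 min ≈ 3.77 min.
Since Δρ > 0 the layer is stably stratified.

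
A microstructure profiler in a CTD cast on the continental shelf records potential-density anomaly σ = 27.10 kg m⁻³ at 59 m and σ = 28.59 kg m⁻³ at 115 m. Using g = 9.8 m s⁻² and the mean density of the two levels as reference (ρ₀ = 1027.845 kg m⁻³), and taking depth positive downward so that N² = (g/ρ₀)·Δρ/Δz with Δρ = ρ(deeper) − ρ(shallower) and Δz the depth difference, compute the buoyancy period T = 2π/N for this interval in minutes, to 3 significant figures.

Δρ = 1028.59 − 1027.10 = 1.49 kg m⁻³ over Δz = 115 − 59 = 56 m.
N² = (9.8/1027.845) × (1.49/56) = 2.5369 × 10⁻⁴ s⁻².
N = √(2.5369 × 10⁻⁴) = 0.015928 rad s⁻¹, so T = 2π/N = 394.47 s = 6.5745 min ≈ 6.57 min.

6.57 min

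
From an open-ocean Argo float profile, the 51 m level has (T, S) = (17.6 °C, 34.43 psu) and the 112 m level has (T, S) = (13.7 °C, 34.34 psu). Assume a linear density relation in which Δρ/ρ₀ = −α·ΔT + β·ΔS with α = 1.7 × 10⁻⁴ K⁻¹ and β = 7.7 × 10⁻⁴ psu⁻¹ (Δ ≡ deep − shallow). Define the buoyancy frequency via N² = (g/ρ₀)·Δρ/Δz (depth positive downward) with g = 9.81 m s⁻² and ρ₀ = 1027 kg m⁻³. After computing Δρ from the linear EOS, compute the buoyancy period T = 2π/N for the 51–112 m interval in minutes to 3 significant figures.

10.7 min

ΔT = -3.9 K, ΔS = -0.09 psu (deep − shallow).
Δρ/ρ₀ = −αΔT + βΔS = 6.63 × 10⁻⁴ − 6.93 × 10⁻⁵ = 5.937 × 10⁻⁴, so Δρ ≈ 0.6097 kg m⁻³.
N² = (g/ρ₀)·Δρ/Δz = g·(Δρ/ρ₀)/Δz = 9.81 × 5.937 × 10⁻⁴ / 61 = 9.5479 × 10⁻⁵ s⁻².
N = √(9.5479 × 10⁻⁵) = 9.7713 × 10⁻³ rad s⁻¹ → T = 2π/N = 643.02 s = 10.717 min ≈ 10.7 min.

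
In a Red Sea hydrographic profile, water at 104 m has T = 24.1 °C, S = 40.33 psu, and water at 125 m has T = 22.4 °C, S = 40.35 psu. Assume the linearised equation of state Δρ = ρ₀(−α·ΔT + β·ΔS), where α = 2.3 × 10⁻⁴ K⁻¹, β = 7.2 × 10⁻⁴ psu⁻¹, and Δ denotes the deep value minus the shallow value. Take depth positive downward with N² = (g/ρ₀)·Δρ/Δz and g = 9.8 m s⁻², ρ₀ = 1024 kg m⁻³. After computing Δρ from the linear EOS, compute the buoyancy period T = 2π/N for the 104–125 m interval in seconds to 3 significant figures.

ΔT = -1.7 K, ΔS = +0.02 psu (deep − shallow).
Δρ/ρ₀ = −αΔT + βΔS = 3.91 × 10⁻⁴ + 1.44 × 10⁻⁵ = 4.054 × 10⁻⁴, so Δρ ≈ 0.4151 kg m⁻³.
N² = (g/ρ₀)·Δρ/Δz = g·(Δρ/ρ₀)/Δz = 9.8 × 4.054 × 10⁻⁴ / 21 = 1.8919 × 10⁻⁴ s⁻².
N = √(1.8919 × 10⁻⁴) = 0.013755 rad s⁻¹ → T = 2π/N = 456.79 s ≈ 457 s.

457 s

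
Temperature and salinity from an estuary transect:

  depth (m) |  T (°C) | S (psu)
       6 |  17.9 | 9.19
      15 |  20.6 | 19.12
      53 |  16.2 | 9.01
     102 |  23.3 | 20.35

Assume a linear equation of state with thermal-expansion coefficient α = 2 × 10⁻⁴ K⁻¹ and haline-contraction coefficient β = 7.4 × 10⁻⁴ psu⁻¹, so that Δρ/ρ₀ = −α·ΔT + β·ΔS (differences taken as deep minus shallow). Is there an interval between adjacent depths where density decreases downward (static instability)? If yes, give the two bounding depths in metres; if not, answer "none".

15–53 m

Evaluate Δρ/ρ₀ = −αΔT + βΔS across each adjacent pair:
  6–15 m: −αΔT+βΔS = −(2 × 10⁻⁴)(+2.7)+(7.4 × 10⁻⁴)(+9.93) = 6.8 × 10⁻³ → stable
  15–53 m: −αΔT+βΔS = −(2 × 10⁻⁴)(-4.4)+(7.4 × 10⁻⁴)(-10.11) = -6.6 × 10⁻³ → UNSTABLE
  53–102 m: −αΔT+βΔS = −(2 × 10⁻⁴)(+7.1)+(7.4 × 10⁻⁴)(+11.34) = 7.0 × 10⁻³ → stable
The 15–53 m interval has Δρ < 0: lighter water underlies denser water.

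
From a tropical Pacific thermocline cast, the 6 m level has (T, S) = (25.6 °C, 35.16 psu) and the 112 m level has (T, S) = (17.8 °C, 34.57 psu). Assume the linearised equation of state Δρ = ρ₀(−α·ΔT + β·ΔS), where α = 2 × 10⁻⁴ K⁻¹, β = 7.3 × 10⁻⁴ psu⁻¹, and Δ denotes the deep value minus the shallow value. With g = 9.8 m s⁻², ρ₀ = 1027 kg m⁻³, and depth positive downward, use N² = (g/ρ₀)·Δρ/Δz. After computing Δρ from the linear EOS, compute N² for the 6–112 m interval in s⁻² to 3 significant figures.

ΔT = -7.8 K, ΔS = -0.59 psu (deep − shallow).
Δρ/ρ₀ = −αΔT + βΔS = 1.56 × 10⁻³ − 4.307 × 10⁻⁴ = 1.1293 × 10⁻³, so Δρ ≈ 1.160 kg m⁻³.
N² = (g/ρ₀)·Δρ/Δz = g·(Δρ/ρ₀)/Δz = 9.8 × 1.1293 × 10⁻³ / 106 = 1.0441 × 10⁻⁴ s⁻² ≈ 1.04 × 10⁻⁴ s⁻².

1.04 × 10⁻⁴ s⁻²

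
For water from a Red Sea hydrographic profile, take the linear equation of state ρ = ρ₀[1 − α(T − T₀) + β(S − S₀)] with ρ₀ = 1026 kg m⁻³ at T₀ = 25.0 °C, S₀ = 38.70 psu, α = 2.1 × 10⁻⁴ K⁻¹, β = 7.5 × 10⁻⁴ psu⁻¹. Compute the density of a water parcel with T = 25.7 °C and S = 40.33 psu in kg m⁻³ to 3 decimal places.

1027.103 kg m⁻³

T − T₀ = +0.7 K, S − S₀ = +1.63 psu.
Bracket = 1 − α·(+0.7) + β·(+1.63) = 1 + (1.0755 × 10⁻³) = 1.0010755.
ρ = 1026 × 1.0010755 = 1027.103 kg m⁻³.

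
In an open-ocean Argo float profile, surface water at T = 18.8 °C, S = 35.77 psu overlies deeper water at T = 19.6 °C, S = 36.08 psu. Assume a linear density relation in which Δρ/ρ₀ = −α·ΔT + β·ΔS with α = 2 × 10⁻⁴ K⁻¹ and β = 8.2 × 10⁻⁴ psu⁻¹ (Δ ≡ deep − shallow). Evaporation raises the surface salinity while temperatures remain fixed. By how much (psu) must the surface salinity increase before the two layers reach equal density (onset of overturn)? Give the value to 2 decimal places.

0.11 psu

Neutral buoyancy requires −α(T_deep − T_surf) + β(S_deep − S_surf′) = 0.
S_surf′ = S_deep − (α/β)·ΔT = 36.08 − (2 × 10⁻⁴/8.2 × 10⁻⁴)·(+0.8) = 35.8849 psu.
Increase required: 35.8849 − 35.77 = 0.1149 psu.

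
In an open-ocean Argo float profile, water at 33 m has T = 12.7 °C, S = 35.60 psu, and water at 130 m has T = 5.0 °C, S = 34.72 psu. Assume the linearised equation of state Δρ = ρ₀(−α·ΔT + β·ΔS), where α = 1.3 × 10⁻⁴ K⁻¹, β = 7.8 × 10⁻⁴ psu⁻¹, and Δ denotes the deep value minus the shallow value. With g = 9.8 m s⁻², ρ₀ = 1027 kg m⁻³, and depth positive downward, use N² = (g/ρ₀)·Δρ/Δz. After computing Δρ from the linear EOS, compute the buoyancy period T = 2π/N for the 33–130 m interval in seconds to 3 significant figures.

1.11 × 10³ s

ΔT = -7.7 K, ΔS = -0.88 psu (deep − shallow).
Δρ/ρ₀ = −αΔT + βΔS = 1.001 × 10⁻³ − 6.864 × 10⁻⁴ = 3.146 × 10⁻⁴, so Δρ ≈ 0.3231 kg m⁻³.
N² = (g/ρ₀)·Δρ/Δz = g·(Δρ/ρ₀)/Δz = 9.8 × 3.146 × 10⁻⁴ / 97 = 3.1784 × 10⁻⁵ s⁻².
N = √(3.1784 × 10⁻⁵) = 5.6377 × 10⁻³ rad s⁻¹ → T = 2π/N = 1.1145 × 10³ s ≈ 1.11 × 10³ s.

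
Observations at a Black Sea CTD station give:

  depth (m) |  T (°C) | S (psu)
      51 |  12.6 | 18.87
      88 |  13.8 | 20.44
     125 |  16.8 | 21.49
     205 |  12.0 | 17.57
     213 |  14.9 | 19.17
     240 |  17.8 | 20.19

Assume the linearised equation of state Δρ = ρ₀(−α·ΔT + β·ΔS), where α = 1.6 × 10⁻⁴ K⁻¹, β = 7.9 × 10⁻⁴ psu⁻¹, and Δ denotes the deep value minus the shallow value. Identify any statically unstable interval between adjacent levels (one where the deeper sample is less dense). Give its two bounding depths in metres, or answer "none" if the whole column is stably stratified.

Evaluate Δρ/ρ₀ = −αΔT + βΔS across each adjacent pair:
  51–88 m: −αΔT+βΔS = −(1.6 × 10⁻⁴)(+1.2)+(7.9 × 10⁻⁴)(+1.57) = 1.0 × 10⁻³ → stable
  88–125 m: −αΔT+βΔS = −(1.6 × 10⁻⁴)(+3.0)+(7.9 × 10⁻⁴)(+1.05) = 3.5 × 10⁻⁴ → stable
  125–205 m: −αΔT+βΔS = −(1.6 × 10⁻⁴)(-4.8)+(7.9 × 10⁻⁴)(-3.92) = -2.3 × 10⁻³ → UNSTABLE
  205–213 m: −αΔT+βΔS = −(1.6 × 10⁻⁴)(+2.9)+(7.9 × 10⁻⁴)(+1.60) = 8.0 × 10⁻⁴ → stable
  213–240 m: −αΔT+βΔS = −(1.6 × 10⁻⁴)(+2.9)+(7.9 × 10⁻⁴)(+1.02) = 3.4 × 10⁻⁴ → stable
The 125–205 m interval has Δρ < 0: lighter water underlies denser water.

125–205 m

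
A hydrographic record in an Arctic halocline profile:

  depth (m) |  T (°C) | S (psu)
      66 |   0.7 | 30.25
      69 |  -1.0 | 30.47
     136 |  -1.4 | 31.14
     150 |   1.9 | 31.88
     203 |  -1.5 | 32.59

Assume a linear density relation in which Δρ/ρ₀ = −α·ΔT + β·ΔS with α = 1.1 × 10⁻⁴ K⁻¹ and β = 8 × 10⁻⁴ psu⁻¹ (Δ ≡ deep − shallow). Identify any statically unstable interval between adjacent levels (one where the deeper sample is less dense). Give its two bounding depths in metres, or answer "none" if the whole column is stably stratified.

none

Evaluate Δρ/ρ₀ = −αΔT + βΔS across each adjacent pair:
  66–69 m: −αΔT+βΔS = −(1.1 × 10⁻⁴)(-1.7)+(8 × 10⁻⁴)(+0.22) = 3.6 × 10⁻⁴ → stable
  69–136 m: −αΔT+βΔS = −(1.1 × 10⁻⁴)(-0.4)+(8 × 10⁻⁴)(+0.67) = 5.8 × 10⁻⁴ → stable
  136–150 m: −αΔT+βΔS = −(1.1 × 10⁻⁴)(+3.3)+(8 × 10⁻⁴)(+0.74) = 2.3 × 10⁻⁴ → stable
  150–203 m: −αΔT+βΔS = −(1.1 × 10⁻⁴)(-3.4)+(8 × 10⁻⁴)(+0.71) = 9.4 × 10⁻⁴ → stable
Every interval has Δρ > 0: the column is stably stratified throughout.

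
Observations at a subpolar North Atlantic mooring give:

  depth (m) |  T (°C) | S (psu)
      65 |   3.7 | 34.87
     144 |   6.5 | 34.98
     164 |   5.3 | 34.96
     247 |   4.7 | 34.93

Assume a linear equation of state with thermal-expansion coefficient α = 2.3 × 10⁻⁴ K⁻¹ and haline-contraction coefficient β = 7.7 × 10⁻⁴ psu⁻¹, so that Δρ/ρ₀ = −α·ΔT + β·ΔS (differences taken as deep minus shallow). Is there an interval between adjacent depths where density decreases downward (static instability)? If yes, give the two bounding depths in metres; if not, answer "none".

65–144 m

Evaluate Δρ/ρ₀ = −αΔT + βΔS across each adjacent pair:
  65–144 m: −αΔT+βΔS = −(2.3 × 10⁻⁴)(+2.8)+(7.7 × 10⁻⁴)(+0.11) = -5.6 × 10⁻⁴ → UNSTABLE
  144–164 m: −αΔT+βΔS = −(2.3 × 10⁻⁴)(-1.2)+(7.7 × 10⁻⁴)(-0.02) = 2.6 × 10⁻⁴ → stable
  164–247 m: −αΔT+βΔS = −(2.3 × 10⁻⁴)(-0.6)+(7.7 × 10⁻⁴)(-0.03) = 1.1 × 10⁻⁴ → stable
The 65–144 m interval has Δρ < 0: lighter water underlies denser water.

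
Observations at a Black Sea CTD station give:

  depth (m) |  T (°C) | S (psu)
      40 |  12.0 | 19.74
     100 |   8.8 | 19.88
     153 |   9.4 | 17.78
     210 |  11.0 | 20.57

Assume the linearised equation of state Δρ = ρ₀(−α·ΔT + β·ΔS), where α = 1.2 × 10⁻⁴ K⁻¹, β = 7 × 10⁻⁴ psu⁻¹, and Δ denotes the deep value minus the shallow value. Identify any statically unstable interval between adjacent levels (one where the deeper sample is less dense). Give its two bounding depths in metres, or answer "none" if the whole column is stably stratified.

Evaluate Δρ/ρ₀ = −αΔT + βΔS across each adjacent pair:
  40–100 m: −αΔT+βΔS = −(1.2 × 10⁻⁴)(-3.2)+(7 × 10⁻⁴)(+0.14) = 4.8 × 10⁻⁴ → stable
  100–153 m: −αΔT+βΔS = −(1.2 × 10⁻⁴)(+0.6)+(7 × 10⁻⁴)(-2.10) = -1.5 × 10⁻³ → UNSTABLE
  153–210 m: −αΔT+βΔS = −(1.2 × 10⁻⁴)(+1.6)+(7 × 10⁻⁴)(+2.79) = 1.8 × 10⁻³ → stable
The 100–153 m interval has Δρ < 0: lighter water underlies denser water.

100–153 m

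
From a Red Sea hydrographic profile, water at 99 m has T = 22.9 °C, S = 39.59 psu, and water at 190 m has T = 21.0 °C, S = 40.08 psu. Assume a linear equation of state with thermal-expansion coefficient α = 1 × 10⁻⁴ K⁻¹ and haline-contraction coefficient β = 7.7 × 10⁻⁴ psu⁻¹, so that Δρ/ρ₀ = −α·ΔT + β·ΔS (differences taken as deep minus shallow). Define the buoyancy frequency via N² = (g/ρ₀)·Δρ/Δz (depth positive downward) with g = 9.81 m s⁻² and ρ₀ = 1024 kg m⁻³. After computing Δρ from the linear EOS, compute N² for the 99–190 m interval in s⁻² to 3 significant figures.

6.12 × 10⁻⁵ s⁻²

ΔT = -1.9 K, ΔS = +0.49 psu (deep − shallow).
Δρ/ρ₀ = −αΔT + βΔS = 1.90 × 10⁻⁴ + 3.773 × 10⁻⁴ = 5.673 × 10⁻⁴, so Δρ ≈ 0.5809 kg m⁻³.
N² = (g/ρ₀)·Δρ/Δz = g·(Δρ/ρ₀)/Δz = 9.81 × 5.673 × 10⁻⁴ / 91 = 6.1156 × 10⁻⁵ s⁻² ≈ 6.12 × 10⁻⁵ s⁻².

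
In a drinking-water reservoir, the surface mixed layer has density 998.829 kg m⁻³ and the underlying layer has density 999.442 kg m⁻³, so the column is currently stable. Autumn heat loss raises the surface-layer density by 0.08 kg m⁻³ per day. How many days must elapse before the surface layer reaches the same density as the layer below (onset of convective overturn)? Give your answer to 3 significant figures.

Density deficit of the surface layer: 999.442 − 998.829 = 0.613 kg m⁻³.
Required change = 0.613 / 0.08 = 7.66 days.

7.66 days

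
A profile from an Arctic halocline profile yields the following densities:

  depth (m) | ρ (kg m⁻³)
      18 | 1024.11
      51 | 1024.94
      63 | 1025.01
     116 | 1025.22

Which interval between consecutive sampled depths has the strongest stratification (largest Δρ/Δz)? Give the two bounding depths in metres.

Compute the density gradient over each adjacent pair:
  18–51 m: Δρ/Δz = 0.83/33 = 0.025 kg m⁻⁴
  51–63 m: Δρ/Δz = 0.07/12 = 5.8 × 10⁻³ kg m⁻⁴
  63–116 m: Δρ/Δz = 0.21/53 = 4.0 × 10⁻³ kg m⁻⁴
The largest gradient is in the 18–51 m interval — the pycnocline.

18–51 m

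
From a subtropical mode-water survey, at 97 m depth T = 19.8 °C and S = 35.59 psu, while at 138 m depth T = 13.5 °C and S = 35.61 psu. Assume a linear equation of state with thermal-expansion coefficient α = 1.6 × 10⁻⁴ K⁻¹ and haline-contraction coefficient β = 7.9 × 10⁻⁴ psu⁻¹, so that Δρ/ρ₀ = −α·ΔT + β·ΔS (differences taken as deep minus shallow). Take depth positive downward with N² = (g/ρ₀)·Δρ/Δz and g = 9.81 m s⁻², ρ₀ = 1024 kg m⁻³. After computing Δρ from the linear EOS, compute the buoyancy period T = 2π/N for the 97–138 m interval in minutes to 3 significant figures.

ΔT = -6.3 K, ΔS = +0.02 psu (deep − shallow).
Δρ/ρ₀ = −αΔT + βΔS = 1.008 × 10⁻³ + 1.58 × 10⁻⁵ = 1.0238 × 10⁻³, so Δρ ≈ 1.048 kg m⁻³.
N² = (g/ρ₀)·Δρ/Δz = g·(Δρ/ρ₀)/Δz = 9.81 × 1.0238 × 10⁻³ / 41 = 2.4496 × 10⁻⁴ s⁻².
N = √(2.4496 × 10⁻⁴) = 0.015651 rad s⁻¹ → T = 2π/N = 401.46 s = 6.6910 min ≈ 6.69 min.

6.69 min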